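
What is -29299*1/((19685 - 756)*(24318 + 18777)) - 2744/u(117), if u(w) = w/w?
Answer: -2238405009019/815745255 ≈ -2744.0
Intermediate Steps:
u(w) = 1
-29299*1/((19685 - 756)*(24318 + 18777)) - 2744/u(117) = -29299*1/((19685 - 756)*(24318 + 18777)) - 2744/1 = -29299/(18929*43095) - 2744*1 = -29299/815745255 - 2744 = -2238405009019/815745255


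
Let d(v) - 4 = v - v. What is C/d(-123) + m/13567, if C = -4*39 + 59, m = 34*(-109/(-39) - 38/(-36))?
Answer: -153910615/6349356 ≈ -24.240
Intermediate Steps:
m = 15317/117 (m = 34*(-109*(-1/39) - 38*(-1/36)) = 34*(109/39 + 19/18) = 34*(901/234) = 15317/117 ≈ 130.91)
d(v) = 4 (d(v) = 4 + (v - v) = 4 + 0 = 4)
C = -97 (C = -156 + 59 = -97)
C/d(-123) + m/13567 = -97/4 + (15317/117)/13567 = -97*1/4 + (15317/117)*(1/13567) = -97/4 + 15317/1587339 = -153910615/6349356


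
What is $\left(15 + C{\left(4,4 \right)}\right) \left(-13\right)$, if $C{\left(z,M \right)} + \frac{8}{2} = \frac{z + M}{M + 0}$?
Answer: $-169$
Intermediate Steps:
$C{\left(z,M \right)} = -4 + \frac{M + z}{M}$ ($C{\left(z,M \right)} = -4 + \frac{z + M}{M + 0} = -4 + \frac{M + z}{M}$)
$\left(15 + C{\left(4,4 \right)}\right) \left(-13\right) = \left(15 - \left(3 - \frac{4}{4}\right)\right) \left(-13\right) = \left(15 + \left(-3 + 4 \cdot \frac{1}{4}\right)\right) \left(-13\right) = \left(15 + \left(-3 + 1\right)\right) \left(-13\right) = \left(15 - 2\right) \left(-13\right) = 13 \left(-13\right) = -169$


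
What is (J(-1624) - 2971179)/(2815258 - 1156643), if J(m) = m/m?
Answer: -424454/236945 ≈ -1.7914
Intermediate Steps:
J(m) = 1
(J(-1624) - 2971179)/(2815258 - 1156643) = (1 - 2971179)/(2815258 - 1156643) = -2971178/1658615 = -2971178*1/1658615 = -424454/236945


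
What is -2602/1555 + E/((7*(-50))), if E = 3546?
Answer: -642473/54425 ≈ -11.805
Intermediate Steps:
-2602/1555 + E/((7*(-50))) = -2602/1555 + 3546/((7*(-50))) = -2602*1/1555 + 3546/(-350) = -2602/1555 + 3546*(-1/350) = -2602/1555 - 1773/175 = -642473/54425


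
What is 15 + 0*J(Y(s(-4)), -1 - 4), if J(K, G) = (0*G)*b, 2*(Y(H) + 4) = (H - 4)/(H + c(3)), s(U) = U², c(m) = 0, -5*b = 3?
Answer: 15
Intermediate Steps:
b = -⅗ (b = -⅕*3 = -⅗ ≈ -0.60000)
Y(H) = -4 + (-4 + H)/(2*H) (Y(H) = -4 + ((H - 4)/(H + 0))/2 = -4 + ((-4 + H)/H)/2 = -4 + (-4 + H)/(2*H))
J(K, G) = 0 (J(K, G) = (0*G)*(-⅗) = 0*(-⅗) = 0)
15 + 0*J(Y(s(-4)), -1 - 4) = 15 + 0*0 = 15 + 0 = 15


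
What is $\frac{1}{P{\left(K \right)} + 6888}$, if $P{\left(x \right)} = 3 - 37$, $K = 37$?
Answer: $\frac{1}{6854} \approx 0.0001459$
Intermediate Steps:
$P{\left(x \right)} = -34$
$\frac{1}{P{\left(K \right)} + 6888} = \frac{1}{-34 + 6888} = \frac{1}{6854}$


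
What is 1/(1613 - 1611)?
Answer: 1/2 ≈ 0.50000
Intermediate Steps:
1/(1613 - 1611) = 1/2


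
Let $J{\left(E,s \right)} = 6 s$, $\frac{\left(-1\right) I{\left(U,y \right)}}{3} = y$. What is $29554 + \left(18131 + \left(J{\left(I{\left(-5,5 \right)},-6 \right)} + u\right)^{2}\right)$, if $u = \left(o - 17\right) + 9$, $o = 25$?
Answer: $48046$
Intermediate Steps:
$I{\left(U,y \right)} = - 3 y$
$u = 17$ ($u = \left(25 - 17\right) + 9 = 8 + 9 = 17$)
$29554 + \left(18131 + \left(J{\left(I{\left(-5,5 \right)},-6 \right)} + u\right)^{2}\right) = 29554 + \left(18131 + \left(6 \left(-6\right) + 17\right)^{2}\right) = 29554 + \left(18131 + \left(-36 + 17\right)^{2}\right) = 29554 + \left(18131 + \left(-19\right)^{2}\right) = 29554 + \left(18131 + 361\right) = 29554 + 18492 = 48046$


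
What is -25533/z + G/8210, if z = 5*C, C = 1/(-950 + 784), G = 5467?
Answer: 6959586343/8210 ≈ 8.4770e+5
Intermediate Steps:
C = -1/166 (C = 1/(-166) = -1/166 ≈ -0.0060241)
z = -5/166 (z = 5*(-1/166) = -5/166 ≈ -0.030120)
-25533/z + G/8210 = -25533/(-5/166) + 5467/8210 = -25533*(-166/5) + 5467*(1/8210) = 4238478/5 + 5467/8210 = 6959586343/8210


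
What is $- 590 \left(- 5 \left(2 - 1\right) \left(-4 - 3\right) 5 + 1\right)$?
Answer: $-103840$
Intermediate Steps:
$- 590 \left(- 5 \left(2 - 1\right) \left(-4 - 3\right) 5 + 1\right) = - 590 \left(\left(-5\right) 1 \left(-7\right) 5 + 1\right) = - 590 \left(\left(-5\right) \left(-7\right) 5 + 1\right) = - 590 \left(35 \cdot 5 + 1\right) = - 590 \left(175 + 1\right) = \left(-590\right) 176 = -103840$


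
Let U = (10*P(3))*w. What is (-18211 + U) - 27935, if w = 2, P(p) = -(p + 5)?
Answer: -46306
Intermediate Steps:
P(p) = -5 - p (P(p) = -(5 + p) = -5 - p)
U = -160 (U = (10*(-5 - 1*3))*2 = (10*(-5 - 3))*2 = (10*(-8))*2 = -80*2 = -160)
(-18211 + U) - 27935 = (-18211 - 160) - 27935 = -18371 - 27935 = -46306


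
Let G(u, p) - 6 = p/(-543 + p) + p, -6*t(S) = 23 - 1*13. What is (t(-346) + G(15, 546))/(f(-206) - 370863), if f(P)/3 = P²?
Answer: -169/56205 ≈ -0.0030068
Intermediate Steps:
t(S) = -5/3 (t(S) = -(23 - 1*13)/6 = -(23 - 13)/6 = -⅙*10 = -5/3)
f(P) = 3*P²
G(u, p) = 6 + p + p/(-543 + p) (G(u, p) = 6 + (p/(-543 + p) + p) = 6 + (p + p/(-543 + p)) = 6 + p + p/(-543 + p))
(t(-346) + G(15, 546))/(f(-206) - 370863) = (-5/3 + (-3258 + 546² - 536*546)/(-543 + 546))/(3*(-206)² - 370863) = (-5/3 + (-3258 + 298116 - 292656)/3)/(3*42436 - 370863) = (-5/3 + (⅓)*2202)/(127308 - 370863) = (-5/3 + 734)/(-243555) = (2197/3)*(-1/243555) = -169/56205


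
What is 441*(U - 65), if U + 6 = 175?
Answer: 45864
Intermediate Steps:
U = 169 (U = -6 + 175 = 169)
441*(U - 65) = 441*(169 - 65) = 441*104 = 45864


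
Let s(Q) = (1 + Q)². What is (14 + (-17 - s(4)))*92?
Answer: -2576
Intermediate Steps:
(14 + (-17 - s(4)))*92 = (14 + (-17 - (1 + 4)²))*92 = (14 + (-17 - 1*5²))*92 = (14 + (-17 - 1*25))*92 = (14 + (-17 - 25))*92 = (14 - 42)*92 = -28*92 = -2576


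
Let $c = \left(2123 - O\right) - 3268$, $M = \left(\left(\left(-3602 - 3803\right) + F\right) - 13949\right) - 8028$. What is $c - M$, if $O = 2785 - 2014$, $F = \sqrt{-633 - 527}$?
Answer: $27466 - 2 i \sqrt{290} \approx 27466.0 - 34.059 i$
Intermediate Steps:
$F = 2 i \sqrt{290}$ ($F = \sqrt{-1160} = 2 i \sqrt{290} \approx 34.059 i$)
$O = 771$
$M = -29382 + 2 i \sqrt{290}$ ($M = \left(\left(\left(-3602 - 3803\right) + 2 i \sqrt{290}\right) - 13949\right) - 8028 = \left(\left(-7405 + 2 i \sqrt{290}\right) - 13949\right) - 8028 = \left(-21354 + 2 i \sqrt{290}\right) - 8028 = -29382 + 2 i \sqrt{290} \approx -29382.0 + 34.059 i$)
$c = -1916$ ($c = \left(2123 - 771\right) - 3268 = 1352 - 3268 = -1916$)
$c - M = -1916 - \left(-29382 + 2 i \sqrt{290}\right) = -1916 + \left(29382 - 2 i \sqrt{290}\right) = 27466 - 2 i \sqrt{290}$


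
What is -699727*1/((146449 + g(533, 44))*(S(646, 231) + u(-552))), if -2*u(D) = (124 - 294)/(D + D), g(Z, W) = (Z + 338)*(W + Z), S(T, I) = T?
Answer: -96562326/57851582573 ≈ -0.0016691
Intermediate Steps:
g(Z, W) = (338 + Z)*(W + Z)
u(D) = 85/(2*D) (u(D) = -(124 - 294)/(2*(D + D)) = -(-85)/(2*D) = 85/(2*D))
-699727*1/((146449 + g(533, 44))*(S(646, 231) + u(-552))) = -699727*1/((646 + (85/2)/(-552))*(146449 + (533² + 338*44 + 338*533 + 44*533))) = -699727*1/((646 + (85/2)*(-1/552))*(146449 + (284089 + 14872 + 180154 + 23452))) = -699727*1/((646 - 85/1104)*(146449 + 502567)) = -699727/((713099/1104)*649016) = -699727/57851582573/138 = -699727*138/57851582573 = -96562326/57851582573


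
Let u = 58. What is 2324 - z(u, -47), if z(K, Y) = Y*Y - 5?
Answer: 120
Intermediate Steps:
z(K, Y) = -5 + Y² (z(K, Y) = Y² - 5 = -5 + Y²)
2324 - z(u, -47) = 2324 - (-5 + (-47)²) = 2324 - (-5 + 2209) = 2324 - 1*2204 = 2324 - 2204 = 120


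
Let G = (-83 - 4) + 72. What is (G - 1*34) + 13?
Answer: -36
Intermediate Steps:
G = -15 (G = -87 + 72 = -15)
(G - 1*34) + 13 = (-15 - 1*34) + 13 = (-15 - 34) + 13 = -49 + 13 = -36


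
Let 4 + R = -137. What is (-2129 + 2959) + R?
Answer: 689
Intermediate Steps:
R = -141 (R = -4 - 137 = -141)
(-2129 + 2959) + R = (-2129 + 2959) - 141 = 830 - 141 = 689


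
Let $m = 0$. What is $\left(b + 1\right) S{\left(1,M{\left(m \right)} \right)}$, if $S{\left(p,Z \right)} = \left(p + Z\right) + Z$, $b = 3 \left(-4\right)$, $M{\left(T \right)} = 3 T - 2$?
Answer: $33$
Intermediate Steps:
$M{\left(T \right)} = -2 + 3 T$
$b = -12$
$S{\left(p,Z \right)} = p + 2 Z$ ($S{\left(p,Z \right)} = \left(Z + p\right) + Z = p + 2 Z$)
$\left(b + 1\right) S{\left(1,M{\left(m \right)} \right)} = \left(-12 + 1\right) \left(1 + 2 \left(-2 + 3 \cdot 0\right)\right) = - 11 \left(1 + 2 \left(-2 + 0\right)\right) = - 11 \left(1 + 2 \left(-2\right)\right) = - 11 \left(1 - 4\right) = \left(-11\right) \left(-3\right) = 33$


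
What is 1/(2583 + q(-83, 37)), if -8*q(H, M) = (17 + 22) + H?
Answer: 2/5177 ≈ 0.00038632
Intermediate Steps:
q(H, M) = -39/8 - H/8 (q(H, M) = -((17 + 22) + H)/8 = -(39 + H)/8 = -39/8 - H/8)
1/(2583 + q(-83, 37)) = 1/(2583 + (-39/8 - ⅛*(-83))) = 1/(2583 + (-39/8 + 83/8)) = 1/(2583 + 11/2) = 1/(5177/2) = 2/5177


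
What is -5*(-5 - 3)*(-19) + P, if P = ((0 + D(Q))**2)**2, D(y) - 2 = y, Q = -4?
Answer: -744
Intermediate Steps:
D(y) = 2 + y
P = 16 (P = ((0 + (2 - 4))**2)**2 = ((0 - 2)**2)**2 = ((-2)**2)**2 = 4**2 = 16)
-5*(-5 - 3)*(-19) + P = -5*(-5 - 3)*(-19) + 16 = -5*(-8)*(-19) + 16 = 40*(-19) + 16 = -760 + 16 = -744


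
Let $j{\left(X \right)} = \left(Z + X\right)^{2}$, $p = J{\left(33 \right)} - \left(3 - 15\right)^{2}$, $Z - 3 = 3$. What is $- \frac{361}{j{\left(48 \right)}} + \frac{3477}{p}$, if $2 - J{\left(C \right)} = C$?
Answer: $- \frac{10202107}{510300} \approx -19.992$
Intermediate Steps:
$Z = 6$ ($Z = 3 + 3 = 6$)
$J{\left(C \right)} = 2 - C$
$p = -175$ ($p = \left(2 - 33\right) - \left(3 - 15\right)^{2} = \left(2 - 33\right) - \left(-12\right)^{2} = -31 - 144 = -175$)
$j{\left(X \right)} = \left(6 + X\right)^{2}$
$- \frac{361}{j{\left(48 \right)}} + \frac{3477}{p} = - \frac{361}{\left(6 + 48\right)^{2}} + \frac{3477}{-175} = - \frac{361}{54^{2}} + 3477 \left(- \frac{1}{175}\right) = - \frac{361}{2916} - \frac{3477}{175} = - \frac{10202107}{510300}$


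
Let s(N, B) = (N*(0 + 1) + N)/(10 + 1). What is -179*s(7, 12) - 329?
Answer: -6125/11 ≈ -556.82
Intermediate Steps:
s(N, B) = 2*N/11 (s(N, B) = (N*1 + N)/11 = (N + N)*(1/11) = (2*N)*(1/11) = 2*N/11)
-179*s(7, 12) - 329 = -358*7/11 - 329 = -179*14/11 - 329 = -2506/11 - 329 = -6125/11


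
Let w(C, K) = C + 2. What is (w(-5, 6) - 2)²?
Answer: 25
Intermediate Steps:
w(C, K) = 2 + C
(w(-5, 6) - 2)² = ((2 - 5) - 2)² = (-3 - 2)² = (-5)² = 25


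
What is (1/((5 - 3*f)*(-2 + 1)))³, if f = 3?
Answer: 1/64 ≈ 0.015625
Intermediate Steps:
(1/((5 - 3*f)*(-2 + 1)))³ = (1/((5 - 3*3)*(-2 + 1)))³ = (1/((5 - 9)*(-1)))³ = (1/(-4*(-1)))³ = (1/4)³ = (¼)³ = 1/64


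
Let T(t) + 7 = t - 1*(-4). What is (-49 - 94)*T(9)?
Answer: -858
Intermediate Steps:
T(t) = -3 + t (T(t) = -7 + (t - 1*(-4)) = -7 + (t + 4) = -7 + (4 + t) = -3 + t)
(-49 - 94)*T(9) = (-49 - 94)*(-3 + 9) = -143*6 = -858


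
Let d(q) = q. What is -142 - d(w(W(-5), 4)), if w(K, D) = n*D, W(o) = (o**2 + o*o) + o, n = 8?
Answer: -174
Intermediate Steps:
W(o) = o + 2*o**2 (W(o) = (o**2 + o**2) + o = 2*o**2 + o = o + 2*o**2)
w(K, D) = 8*D
-142 - d(w(W(-5), 4)) = -142 - 8*4 = -142 - 1*32 = -142 - 32 = -174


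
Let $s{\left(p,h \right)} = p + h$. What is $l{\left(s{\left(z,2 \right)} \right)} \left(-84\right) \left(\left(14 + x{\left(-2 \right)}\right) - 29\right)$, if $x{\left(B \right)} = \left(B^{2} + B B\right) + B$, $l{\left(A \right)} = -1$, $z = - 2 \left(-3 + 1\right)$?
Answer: $-756$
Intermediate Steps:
$z = 4$ ($z = \left(-2\right) \left(-2\right) = 4$)
$s{\left(p,h \right)} = h + p$
$x{\left(B \right)} = B + 2 B^{2}$ ($x{\left(B \right)} = \left(B^{2} + B^{2}\right) + B = 2 B^{2} + B = B + 2 B^{2}$)
$l{\left(s{\left(z,2 \right)} \right)} \left(-84\right) \left(\left(14 + x{\left(-2 \right)}\right) - 29\right) = \left(-1\right) \left(-84\right) \left(\left(14 - 2 \left(1 + 2 \left(-2\right)\right)\right) - 29\right) = 84 \left(\left(14 - 2 \left(1 - 4\right)\right) - 29\right) = 84 \left(\left(14 - -6\right) - 29\right) = 84 \left(\left(14 + 6\right) - 29\right) = 84 \left(20 - 29\right) = 84 \left(-9\right) = -756$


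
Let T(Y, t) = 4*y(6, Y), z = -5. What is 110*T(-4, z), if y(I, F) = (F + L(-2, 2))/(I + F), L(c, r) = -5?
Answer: -1980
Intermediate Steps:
y(I, F) = (-5 + F)/(F + I) (y(I, F) = (F - 5)/(I + F) = (-5 + F)/(F + I))
T(Y, t) = 4*(-5 + Y)/(6 + Y) (T(Y, t) = 4*((-5 + Y)/(Y + 6)) = 4*((-5 + Y)/(6 + Y)) = 4*(-5 + Y)/(6 + Y))
110*T(-4, z) = 110*(4*(-5 - 4)/(6 - 4)) = 110*(4*(-9)/2) = 110*(4*(½)*(-9)) = 110*(-18) = -1980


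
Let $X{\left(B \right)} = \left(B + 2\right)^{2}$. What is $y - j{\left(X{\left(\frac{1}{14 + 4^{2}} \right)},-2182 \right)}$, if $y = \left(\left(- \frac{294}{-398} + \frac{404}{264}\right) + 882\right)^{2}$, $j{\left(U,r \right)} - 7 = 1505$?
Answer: $\frac{134623917534649}{172501956} \approx 7.8042 \cdot 10^{5}$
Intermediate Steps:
$X{\left(B \right)} = \left(2 + B\right)^{2}$
$j{\left(U,r \right)} = 1512$ ($j{\left(U,r \right)} = 7 + 1505 = 1512$)
$y = \frac{134884740492121}{172501956}$ ($y = \left(\left(\left(-294\right) \left(- \frac{1}{398}\right) + 404 \cdot \frac{1}{264}\right) + 882\right)^{2} = \left(\left(\frac{147}{199} + \frac{101}{66}\right) + 882\right)^{2} = \left(\frac{29801}{13134} + 882\right)^{2} = \left(\frac{11613989}{13134}\right)^{2} = \frac{134884740492121}{172501956} \approx 7.8193 \cdot 10^{5}$)
$y - j{\left(X{\left(\frac{1}{14 + 4^{2}} \right)},-2182 \right)} = \frac{134884740492121}{172501956} - 1512 = \frac{134623917534649}{172501956}$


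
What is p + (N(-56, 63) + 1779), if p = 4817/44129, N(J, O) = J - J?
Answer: 78510308/44129 ≈ 1779.1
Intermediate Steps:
N(J, O) = 0
p = 4817/44129 (p = 4817*(1/44129) = 4817/44129 ≈ 0.10916)
p + (N(-56, 63) + 1779) = 4817/44129 + (0 + 1779) = 4817/44129 + 1779 = 78510308/44129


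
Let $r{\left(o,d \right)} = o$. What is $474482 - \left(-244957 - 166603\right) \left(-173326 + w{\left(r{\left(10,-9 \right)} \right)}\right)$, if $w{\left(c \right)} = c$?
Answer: $-71329458478$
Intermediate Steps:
$474482 - \left(-244957 - 166603\right) \left(-173326 + w{\left(r{\left(10,-9 \right)} \right)}\right) = 474482 - \left(-244957 - 166603\right) \left(-173326 + 10\right) = 474482 - \left(-411560\right) \left(-173316\right) = 474482 - 71329932960 = -71329458478$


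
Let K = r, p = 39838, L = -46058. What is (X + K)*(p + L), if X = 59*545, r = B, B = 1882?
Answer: -211710140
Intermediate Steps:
r = 1882
X = 32155
K = 1882
(X + K)*(p + L) = (32155 + 1882)*(39838 - 46058) = 34037*(-6220) = -211710140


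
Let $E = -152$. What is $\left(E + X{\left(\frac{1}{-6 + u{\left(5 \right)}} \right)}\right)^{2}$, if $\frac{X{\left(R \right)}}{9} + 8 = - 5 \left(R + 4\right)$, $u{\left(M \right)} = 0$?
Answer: $\frac{628849}{4} \approx 1.5721 \cdot 10^{5}$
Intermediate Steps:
$X{\left(R \right)} = -252 - 45 R$ ($X{\left(R \right)} = -72 + 9 \left(- 5 \left(R + 4\right)\right) = -72 + 9 \left(- 5 \left(4 + R\right)\right) = -72 + 9 \left(-20 - 5 R\right) = -72 - \left(180 + 45 R\right) = -252 - 45 R$)
$\left(E + X{\left(\frac{1}{-6 + u{\left(5 \right)}} \right)}\right)^{2} = \left(-152 - \left(252 + \frac{45}{-6 + 0}\right)\right)^{2} = \left(-152 - \left(252 + \frac{45}{-6}\right)\right)^{2} = \left(-152 - \frac{489}{2}\right)^{2} = \left(- \frac{793}{2}\right)^{2} = \frac{628849}{4}$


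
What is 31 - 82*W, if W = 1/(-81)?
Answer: 2593/81 ≈ 32.012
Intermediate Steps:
W = -1/81 ≈ -0.012346
31 - 82*W = 31 - 82*(-1/81) = 31 + 82/81 = 2593/81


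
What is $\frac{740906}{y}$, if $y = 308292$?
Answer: $\frac{370453}{154146} \approx 2.4033$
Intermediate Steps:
$\frac{740906}{y} = \frac{740906}{308292} = 740906 \cdot \frac{1}{308292} = \frac{370453}{154146}$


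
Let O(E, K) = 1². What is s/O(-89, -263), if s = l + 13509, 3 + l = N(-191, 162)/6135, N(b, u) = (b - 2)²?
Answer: 82896559/6135 ≈ 13512.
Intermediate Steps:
N(b, u) = (-2 + b)²
O(E, K) = 1
l = 18844/6135 (l = -3 + (-2 - 191)²/6135 = -3 + (-193)²*(1/6135) = -3 + 37249*(1/6135) = -3 + 37249/6135 = 18844/6135 ≈ 3.0716)
s = 82896559/6135 (s = 18844/6135 + 13509 = 82896559/6135 ≈ 13512.)
s/O(-89, -263) = (82896559/6135)/1 = (82896559/6135)*1 = 82896559/6135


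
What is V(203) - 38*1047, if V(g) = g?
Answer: -39583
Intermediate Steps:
V(203) - 38*1047 = 203 - 38*1047 = 203 - 39786 = -39583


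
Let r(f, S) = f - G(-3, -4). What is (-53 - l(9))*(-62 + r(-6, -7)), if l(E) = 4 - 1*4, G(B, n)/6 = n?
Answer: 2332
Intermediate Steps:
G(B, n) = 6*n
l(E) = 0 (l(E) = 4 - 4 = 0)
r(f, S) = 24 + f (r(f, S) = f - 6*(-4) = f - 1*(-24) = f + 24 = 24 + f)
(-53 - l(9))*(-62 + r(-6, -7)) = (-53 - 1*0)*(-62 + (24 - 6)) = (-53 + 0)*(-62 + 18) = -53*(-44) = 2332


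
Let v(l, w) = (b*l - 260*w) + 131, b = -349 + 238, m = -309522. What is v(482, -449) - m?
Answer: 372891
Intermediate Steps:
b = -111
v(l, w) = 131 - 260*w - 111*l (v(l, w) = (-111*l - 260*w) + 131 = (-260*w - 111*l) + 131 = 131 - 260*w - 111*l)
v(482, -449) - m = (131 - 260*(-449) - 111*482) - 1*(-309522) = (131 + 116740 - 53502) + 309522 = 63369 + 309522 = 372891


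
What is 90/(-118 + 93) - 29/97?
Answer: -1891/485 ≈ -3.8990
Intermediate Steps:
90/(-118 + 93) - 29/97 = 90/(-25) - 29*1/97 = 90*(-1/25) - 29/97 = -18/5 - 29/97 = -1891/485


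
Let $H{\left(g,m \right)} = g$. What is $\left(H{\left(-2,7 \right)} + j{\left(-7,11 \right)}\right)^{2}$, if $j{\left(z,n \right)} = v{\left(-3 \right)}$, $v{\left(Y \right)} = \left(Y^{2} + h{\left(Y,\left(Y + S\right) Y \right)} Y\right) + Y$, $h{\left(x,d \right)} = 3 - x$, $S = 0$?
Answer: $196$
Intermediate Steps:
$v{\left(Y \right)} = Y + Y^{2} + Y \left(3 - Y\right)$ ($v{\left(Y \right)} = \left(Y^{2} + \left(3 - Y\right) Y\right) + Y = \left(Y^{2} + Y \left(3 - Y\right)\right) + Y = Y + Y^{2} + Y \left(3 - Y\right)$)
$j{\left(z,n \right)} = -12$ ($j{\left(z,n \right)} = 4 \left(-3\right) = -12$)
$\left(H{\left(-2,7 \right)} + j{\left(-7,11 \right)}\right)^{2} = \left(-2 - 12\right)^{2} = \left(-14\right)^{2} = 196$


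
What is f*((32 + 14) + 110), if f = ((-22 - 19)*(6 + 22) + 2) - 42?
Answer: -185328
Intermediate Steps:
f = -1188 (f = (-41*28 + 2) - 42 = (-1148 + 2) - 42 = -1146 - 42 = -1188)
f*((32 + 14) + 110) = -1188*((32 + 14) + 110) = -1188*(46 + 110) = -1188*156 = -185328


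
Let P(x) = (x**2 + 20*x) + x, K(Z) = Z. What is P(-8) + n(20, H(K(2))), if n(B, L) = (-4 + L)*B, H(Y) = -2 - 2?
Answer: -264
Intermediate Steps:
H(Y) = -4
P(x) = x**2 + 21*x
n(B, L) = B*(-4 + L)
P(-8) + n(20, H(K(2))) = -8*(21 - 8) + 20*(-4 - 4) = -8*13 + 20*(-8) = -104 - 160 = -264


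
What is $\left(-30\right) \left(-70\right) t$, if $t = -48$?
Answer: $-100800$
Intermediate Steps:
$\left(-30\right) \left(-70\right) t = \left(-30\right) \left(-70\right) \left(-48\right) = 2100 \left(-48\right) = -100800$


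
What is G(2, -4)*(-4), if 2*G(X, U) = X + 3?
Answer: -10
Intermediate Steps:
G(X, U) = 3/2 + X/2 (G(X, U) = (X + 3)/2 = (3 + X)/2 = 3/2 + X/2)
G(2, -4)*(-4) = (3/2 + (½)*2)*(-4) = (3/2 + 1)*(-4) = (5/2)*(-4) = -10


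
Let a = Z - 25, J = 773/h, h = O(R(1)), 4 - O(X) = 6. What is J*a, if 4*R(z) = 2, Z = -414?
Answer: 339347/2 ≈ 1.6967e+5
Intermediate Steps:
R(z) = ½ (R(z) = (¼)*2 = ½)
O(X) = -2 (O(X) = 4 - 1*6 = 4 - 6 = -2)
h = -2
J = -773/2 (J = 773/(-2) = 773*(-½) = -773/2 ≈ -386.50)
a = -439 (a = -414 - 25 = -439)
J*a = -773/2*(-439) = 339347/2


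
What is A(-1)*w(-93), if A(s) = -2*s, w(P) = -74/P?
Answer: 148/93 ≈ 1.5914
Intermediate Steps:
A(-1)*w(-93) = (-2*(-1))*(-74/(-93)) = 2*(-74*(-1/93)) = 2*(74/93) = 148/93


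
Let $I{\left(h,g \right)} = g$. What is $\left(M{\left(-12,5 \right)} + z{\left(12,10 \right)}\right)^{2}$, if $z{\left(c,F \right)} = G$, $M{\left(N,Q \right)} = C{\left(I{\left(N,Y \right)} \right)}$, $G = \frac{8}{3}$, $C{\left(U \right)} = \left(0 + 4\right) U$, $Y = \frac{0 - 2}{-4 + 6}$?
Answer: $\frac{16}{9} \approx 1.7778$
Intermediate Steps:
$Y = -1$ ($Y = - \frac{2}{2} = \left(-2\right) \frac{1}{2} = -1$)
$C{\left(U \right)} = 4 U$
$G = \frac{8}{3}$ ($G = 8 \cdot \frac{1}{3} = \frac{8}{3} \approx 2.6667$)
$M{\left(N,Q \right)} = -4$ ($M{\left(N,Q \right)} = 4 \left(-1\right) = -4$)
$z{\left(c,F \right)} = \frac{8}{3}$
$\left(M{\left(-12,5 \right)} + z{\left(12,10 \right)}\right)^{2} = \left(-4 + \frac{8}{3}\right)^{2} = \left(- \frac{4}{3}\right)^{2} = \frac{16}{9}$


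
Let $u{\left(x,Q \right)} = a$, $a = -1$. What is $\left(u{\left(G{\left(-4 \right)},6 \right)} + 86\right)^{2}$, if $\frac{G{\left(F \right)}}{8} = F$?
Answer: $7225$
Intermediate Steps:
$G{\left(F \right)} = 8 F$
$u{\left(x,Q \right)} = -1$
$\left(u{\left(G{\left(-4 \right)},6 \right)} + 86\right)^{2} = \left(-1 + 86\right)^{2} = 85^{2} = 7225$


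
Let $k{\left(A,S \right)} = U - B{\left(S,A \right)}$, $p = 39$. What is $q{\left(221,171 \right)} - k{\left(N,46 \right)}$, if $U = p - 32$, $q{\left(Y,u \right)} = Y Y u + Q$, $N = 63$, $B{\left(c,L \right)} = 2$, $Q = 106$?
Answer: $8351912$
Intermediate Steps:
$q{\left(Y,u \right)} = 106 + u Y^{2}$ ($q{\left(Y,u \right)} = Y Y u + 106 = Y^{2} u + 106 = u Y^{2} + 106 = 106 + u Y^{2}$)
$U = 7$ ($U = 39 - 32 = 7$)
$k{\left(A,S \right)} = 5$ ($k{\left(A,S \right)} = 7 - 2 = 5$)
$q{\left(221,171 \right)} - k{\left(N,46 \right)} = \left(106 + 171 \cdot 221^{2}\right) - 5 = \left(106 + 171 \cdot 48841\right) - 5 = \left(106 + 8351811\right) - 5 = 8351917 - 5 = 8351912$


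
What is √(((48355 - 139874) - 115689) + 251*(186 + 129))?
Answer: I*√128143 ≈ 357.97*I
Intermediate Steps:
√(((48355 - 139874) - 115689) + 251*(186 + 129)) = √((-91519 - 115689) + 251*315) = √(-207208 + 79065) = √(-128143) = I*√128143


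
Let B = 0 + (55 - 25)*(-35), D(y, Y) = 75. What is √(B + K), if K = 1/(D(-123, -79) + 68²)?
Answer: I*√23184626351/4699 ≈ 32.404*I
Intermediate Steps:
B = -1050 (B = 0 + 30*(-35) = 0 - 1050 = -1050)
K = 1/4699 (K = 1/(75 + 68²) = 1/(75 + 4624) = 1/4699 ≈ 0.00021281)
√(B + K) = √(-1050 + 1/4699) = √(-4933949/4699) = I*√23184626351/4699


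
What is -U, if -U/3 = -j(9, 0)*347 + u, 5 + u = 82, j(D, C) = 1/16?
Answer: 2655/16 ≈ 165.94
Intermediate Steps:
j(D, C) = 1/16
u = 77 (u = -5 + 82 = 77)
U = -2655/16 (U = -3*(-1*1/16*347 + 77) = -3*(-1/16*347 + 77) = -3*(-347/16 + 77) = -3*885/16 = -2655/16 ≈ -165.94)
-U = -1*(-2655/16) = 2655/16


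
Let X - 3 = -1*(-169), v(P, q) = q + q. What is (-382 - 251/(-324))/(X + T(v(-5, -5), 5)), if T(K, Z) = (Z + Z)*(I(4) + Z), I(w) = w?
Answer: -123517/84888 ≈ -1.4551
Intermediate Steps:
v(P, q) = 2*q
X = 172 (X = 3 - 1*(-169) = 3 + 169 = 172)
T(K, Z) = 2*Z*(4 + Z) (T(K, Z) = (Z + Z)*(4 + Z) = (2*Z)*(4 + Z) = 2*Z*(4 + Z))
(-382 - 251/(-324))/(X + T(v(-5, -5), 5)) = (-382 - 251/(-324))/(172 + 2*5*(4 + 5)) = (-382 - 251*(-1/324))/(172 + 2*5*9) = (-382 + 251/324)/(172 + 90) = -123517/324/262 = -123517/324*1/262 = -123517/84888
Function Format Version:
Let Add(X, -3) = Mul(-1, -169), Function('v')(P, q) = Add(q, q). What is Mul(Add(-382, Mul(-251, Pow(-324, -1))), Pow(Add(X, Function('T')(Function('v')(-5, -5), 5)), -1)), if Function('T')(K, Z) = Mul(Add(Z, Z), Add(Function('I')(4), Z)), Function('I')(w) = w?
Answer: Rational(-123517, 84888) ≈ -1.4551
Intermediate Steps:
Function('v')(P, q) = Mul(2, q)
X = 172 (X = Add(3, Mul(-1, -169)) = Add(3, 169) = 172)
Function('T')(K, Z) = Mul(2, Z, Add(4, Z)) (Function('T')(K, Z) = Mul(Add(Z, Z), Add(4, Z)) = Mul(Mul(2, Z), Add(4, Z)) = Mul(2, Z, Add(4, Z)))
Mul(Add(-382, Mul(-251, Pow(-324, -1))), Pow(Add(X, Function('T')(Function('v')(-5, -5), 5)), -1)) = Mul(Add(-382, Mul(-251, Pow(-324, -1))), Pow(Add(172, Mul(2, 5, Add(4, 5))), -1)) = Mul(Add(-382, Mul(-251, Rational(-1, 324))), Pow(Add(172, Mul(2, 5, 9)), -1)) = Mul(Add(-382, Rational(251, 324)), Pow(Add(172, 90), -1)) = Mul(Rational(-123517, 324), Pow(262, -1)) = Mul(Rational(-123517, 324), Rational(1, 262)) = Rational(-123517, 84888)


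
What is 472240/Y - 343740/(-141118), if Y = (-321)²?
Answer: 51030438830/7270469919 ≈ 7.0189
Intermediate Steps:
Y = 103041
472240/Y - 343740/(-141118) = 472240/103041 - 343740/(-141118) = 472240*(1/103041) - 343740*(-1/141118) = 472240/103041 + 171870/70559 = 51030438830/7270469919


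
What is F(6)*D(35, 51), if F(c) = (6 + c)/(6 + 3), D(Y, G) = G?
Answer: 68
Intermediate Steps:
F(c) = 2/3 + c/9 (F(c) = (6 + c)/9 = (6 + c)*(1/9) = 2/3 + c/9)
F(6)*D(35, 51) = (2/3 + (1/9)*6)*51 = (2/3 + 2/3)*51 = (4/3)*51 = 68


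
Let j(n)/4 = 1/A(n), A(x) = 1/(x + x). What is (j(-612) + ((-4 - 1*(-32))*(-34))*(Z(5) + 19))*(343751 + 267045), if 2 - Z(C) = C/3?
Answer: -42697083584/3 ≈ -1.4232e+10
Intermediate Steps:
Z(C) = 2 - C/3
A(x) = 1/(2*x)
j(n) = 8*n (j(n) = 4/((1/(2*n))) = 4*(2*n) = 8*n)
(j(-612) + ((-4 - 1*(-32))*(-34))*(Z(5) + 19))*(343751 + 267045) = (8*(-612) + ((-4 - 1*(-32))*(-34))*((2 - 1/3*5) + 19))*(343751 + 267045) = (-4896 + ((-4 + 32)*(-34))*((2 - 5/3) + 19))*610796 = (-4896 + (28*(-34))*(1/3 + 19))*610796 = (-4896 - 952*58/3)*610796 = (-4896 - 55216/3)*610796 = -69904/3*610796 = -42697083584/3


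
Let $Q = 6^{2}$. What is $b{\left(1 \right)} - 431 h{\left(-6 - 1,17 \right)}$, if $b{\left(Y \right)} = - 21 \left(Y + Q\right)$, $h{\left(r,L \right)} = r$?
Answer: $2240$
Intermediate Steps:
$Q = 36$
$b{\left(Y \right)} = -756 - 21 Y$ ($b{\left(Y \right)} = - 21 \left(Y + 36\right) = - 21 \left(36 + Y\right) = -756 - 21 Y$)
$b{\left(1 \right)} - 431 h{\left(-6 - 1,17 \right)} = \left(-756 - 21\right) - 431 \left(-6 - 1\right) = \left(-756 - 21\right) - -3017 = -777 + 3017 = 2240$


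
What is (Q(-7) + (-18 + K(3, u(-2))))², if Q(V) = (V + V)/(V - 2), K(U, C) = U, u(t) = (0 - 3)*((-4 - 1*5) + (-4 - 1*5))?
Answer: 14641/81 ≈ 180.75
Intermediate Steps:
u(t) = 54 (u(t) = -3*((-4 - 5) + (-4 - 5)) = -3*(-9 - 9) = -3*(-18) = 54)
Q(V) = 2*V/(-2 + V) (Q(V) = (2*V)/(-2 + V) = 2*V/(-2 + V))
(Q(-7) + (-18 + K(3, u(-2))))² = (2*(-7)/(-2 - 7) + (-18 + 3))² = (2*(-7)/(-9) - 15)² = (2*(-7)*(-⅑) - 15)² = (14/9 - 15)² = (-121/9)² = 14641/81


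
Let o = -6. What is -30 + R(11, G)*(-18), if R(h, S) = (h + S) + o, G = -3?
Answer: -66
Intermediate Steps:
R(h, S) = -6 + S + h (R(h, S) = (h + S) - 6 = (S + h) - 6 = -6 + S + h)
-30 + R(11, G)*(-18) = -30 + (-6 - 3 + 11)*(-18) = -30 + 2*(-18) = -30 - 36 = -66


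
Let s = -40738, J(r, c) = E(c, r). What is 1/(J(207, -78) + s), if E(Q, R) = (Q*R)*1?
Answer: -1/56884 ≈ -1.7580e-5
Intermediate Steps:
E(Q, R) = Q*R
J(r, c) = c*r
1/(J(207, -78) + s) = 1/(-78*207 - 40738) = 1/(-16146 - 40738) = 1/(-56884) = -1/56884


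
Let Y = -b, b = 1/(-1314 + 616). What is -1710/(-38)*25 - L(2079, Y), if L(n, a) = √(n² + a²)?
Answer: 1125 - √2105813104165/698 ≈ -954.00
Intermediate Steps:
b = -1/698 (b = 1/(-698) = -1/698 ≈ -0.0014327)
Y = 1/698 (Y = -1*(-1/698) = 1/698 ≈ 0.0014327)
L(n, a) = √(a² + n²)
-1710/(-38)*25 - L(2079, Y) = -1710/(-38)*25 - √((1/698)² + 2079²) = -1710*(-1)/38*25 - √(1/487204 + 4322241) = -45*(-1)*25 - √(2105813104165/487204) = 45*25 - √2105813104165/698 = 1125 - √2105813104165/698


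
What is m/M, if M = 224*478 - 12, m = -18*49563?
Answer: -446067/53530 ≈ -8.3330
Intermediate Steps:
m = -892134
M = 107060 (M = 107072 - 12 = 107060)
m/M = -892134/107060 = -892134*1/107060 = -446067/53530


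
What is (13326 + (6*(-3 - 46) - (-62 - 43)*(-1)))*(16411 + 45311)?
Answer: 797880294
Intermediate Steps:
(13326 + (6*(-3 - 46) - (-62 - 43)*(-1)))*(16411 + 45311) = (13326 + (6*(-49) - (-105)*(-1)))*61722 = (13326 + (-294 - 1*105))*61722 = (13326 + (-294 - 105))*61722 = (13326 - 399)*61722 = 12927*61722 = 797880294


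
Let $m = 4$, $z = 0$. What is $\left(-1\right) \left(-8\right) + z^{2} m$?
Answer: $8$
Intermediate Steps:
$\left(-1\right) \left(-8\right) + z^{2} m = \left(-1\right) \left(-8\right) + 0^{2} \cdot 4 = 8 + 0 \cdot 4 = 8 + 0 = 8$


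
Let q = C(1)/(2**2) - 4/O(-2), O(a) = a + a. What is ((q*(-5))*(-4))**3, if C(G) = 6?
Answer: 125000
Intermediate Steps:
O(a) = 2*a
q = 5/2 (q = 6/(2**2) - 4/(2*(-2)) = 6/4 - 4/(-4) = 6*(1/4) - 4*(-1/4) = 3/2 + 1 = 5/2 ≈ 2.5000)
((q*(-5))*(-4))**3 = (((5/2)*(-5))*(-4))**3 = (-25/2*(-4))**3 = 50**3 = 125000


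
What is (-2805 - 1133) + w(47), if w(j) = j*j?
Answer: -1729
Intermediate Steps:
w(j) = j²
(-2805 - 1133) + w(47) = (-2805 - 1133) + 47² = -3938 + 2209 = -1729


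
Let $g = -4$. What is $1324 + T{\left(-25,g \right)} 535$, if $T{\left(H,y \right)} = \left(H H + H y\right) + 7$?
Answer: $392944$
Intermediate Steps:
$T{\left(H,y \right)} = 7 + H^{2} + H y$ ($T{\left(H,y \right)} = \left(H^{2} + H y\right) + 7 = 7 + H^{2} + H y$)
$1324 + T{\left(-25,g \right)} 535 = 1324 + \left(7 + \left(-25\right)^{2} - -100\right) 535 = 1324 + \left(7 + 625 + 100\right) 535 = 1324 + 732 \cdot 535 = 1324 + 391620 = 392944$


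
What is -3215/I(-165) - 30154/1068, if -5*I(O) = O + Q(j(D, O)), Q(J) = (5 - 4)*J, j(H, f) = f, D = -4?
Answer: -225991/2937 ≈ -76.946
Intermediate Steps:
Q(J) = J (Q(J) = 1*J = J)
I(O) = -2*O/5 (I(O) = -(O + O)/5 = -2*O/5)
-3215/I(-165) - 30154/1068 = -3215/((-⅖*(-165))) - 30154/1068 = -3215/66 - 30154*1/1068 = -3215*1/66 - 15077/534 = -3215/66 - 15077/534 = -225991/2937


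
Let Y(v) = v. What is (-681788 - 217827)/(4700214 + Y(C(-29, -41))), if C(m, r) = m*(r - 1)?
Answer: -899615/4701432 ≈ -0.19135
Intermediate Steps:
C(m, r) = m*(-1 + r)
(-681788 - 217827)/(4700214 + Y(C(-29, -41))) = (-681788 - 217827)/(4700214 - 29*(-1 - 41)) = -899615/(4700214 - 29*(-42)) = -899615/(4700214 + 1218) = -899615/4701432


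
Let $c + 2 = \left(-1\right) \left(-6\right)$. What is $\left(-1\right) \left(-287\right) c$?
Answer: $1148$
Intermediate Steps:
$c = 4$ ($c = -2 - -6 = -2 + 6 = 4$)
$\left(-1\right) \left(-287\right) c = \left(-1\right) \left(-287\right) 4 = 287 \cdot 4 = 1148$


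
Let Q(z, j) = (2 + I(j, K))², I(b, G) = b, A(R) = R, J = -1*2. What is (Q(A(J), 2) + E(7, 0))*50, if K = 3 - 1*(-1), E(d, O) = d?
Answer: 1150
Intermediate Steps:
J = -2
K = 4 (K = 3 + 1 = 4)
Q(z, j) = (2 + j)²
(Q(A(J), 2) + E(7, 0))*50 = ((2 + 2)² + 7)*50 = (4² + 7)*50 = (16 + 7)*50 = 23*50 = 1150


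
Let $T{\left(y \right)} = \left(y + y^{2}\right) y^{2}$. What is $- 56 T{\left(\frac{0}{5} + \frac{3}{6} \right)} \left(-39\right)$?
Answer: $\frac{819}{2} \approx 409.5$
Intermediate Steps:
$T{\left(y \right)} = y^{2} \left(y + y^{2}\right)$
$- 56 T{\left(\frac{0}{5} + \frac{3}{6} \right)} \left(-39\right) = - 56 \left(\frac{0}{5} + \frac{3}{6}\right)^{3} \left(1 + \left(\frac{0}{5} + \frac{3}{6}\right)\right) \left(-39\right) = - 56 \left(0 \cdot \frac{1}{5} + 3 \cdot \frac{1}{6}\right)^{3} \left(1 + \left(0 \cdot \frac{1}{5} + 3 \cdot \frac{1}{6}\right)\right) \left(-39\right) = - 56 \left(0 + \frac{1}{2}\right)^{3} \left(1 + \left(0 + \frac{1}{2}\right)\right) \left(-39\right) = - 56 \frac{1 + \frac{1}{2}}{8} \left(-39\right) = - 56 \cdot \frac{1}{8} \cdot \frac{3}{2} \left(-39\right) = \left(-56\right) \frac{3}{16} \left(-39\right) = \left(- \frac{21}{2}\right) \left(-39\right) = \frac{819}{2}$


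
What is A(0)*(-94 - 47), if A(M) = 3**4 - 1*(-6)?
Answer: -12267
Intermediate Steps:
A(M) = 87 (A(M) = 81 + 6 = 87)
A(0)*(-94 - 47) = 87*(-94 - 47) = 87*(-141) = -12267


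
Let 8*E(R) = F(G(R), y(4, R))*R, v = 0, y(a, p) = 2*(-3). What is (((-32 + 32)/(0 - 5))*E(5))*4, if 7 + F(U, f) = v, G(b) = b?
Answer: 0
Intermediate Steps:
y(a, p) = -6
F(U, f) = -7 (F(U, f) = -7 + 0 = -7)
E(R) = -7*R/8 (E(R) = (-7*R)/8 = -7*R/8)
(((-32 + 32)/(0 - 5))*E(5))*4 = (((-32 + 32)/(0 - 5))*(-7/8*5))*4 = ((0/(-5))*(-35/8))*4 = ((0*(-1/5))*(-35/8))*4 = (0*(-35/8))*4 = 0*4 = 0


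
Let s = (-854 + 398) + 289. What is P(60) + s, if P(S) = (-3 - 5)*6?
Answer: -215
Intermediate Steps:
s = -167 (s = -456 + 289 = -167)
P(S) = -48 (P(S) = -8*6 = -48)
P(60) + s = -48 - 167 = -215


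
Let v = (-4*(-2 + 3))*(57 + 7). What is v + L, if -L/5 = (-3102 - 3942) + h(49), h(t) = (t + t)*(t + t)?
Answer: -13056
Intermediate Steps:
h(t) = 4*t² (h(t) = (2*t)*(2*t) = 4*t²)
v = -256 (v = -4*1*64 = -4*64 = -256)
L = -12800 (L = -5*((-3102 - 3942) + 4*49²) = -5*(-7044 + 4*2401) = -5*(-7044 + 9604) = -5*2560 = -12800)
v + L = -256 - 12800 = -13056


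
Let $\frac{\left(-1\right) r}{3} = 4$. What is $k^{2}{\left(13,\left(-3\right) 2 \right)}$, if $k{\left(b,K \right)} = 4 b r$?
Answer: $389376$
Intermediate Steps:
$r = -12$ ($r = \left(-3\right) 4 = -12$)
$k{\left(b,K \right)} = - 48 b$ ($k{\left(b,K \right)} = 4 b \left(-12\right) = - 48 b$)
$k^{2}{\left(13,\left(-3\right) 2 \right)} = \left(\left(-48\right) 13\right)^{2} = \left(-624\right)^{2} = 389376$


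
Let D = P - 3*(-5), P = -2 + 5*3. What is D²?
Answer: 784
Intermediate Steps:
P = 13 (P = -2 + 15 = 13)
D = 28 (D = 13 - 3*(-5) = 13 + 15 = 28)
D² = 28² = 784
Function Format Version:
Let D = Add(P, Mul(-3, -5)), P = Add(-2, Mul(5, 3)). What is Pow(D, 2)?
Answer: 784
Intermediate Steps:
P = 13 (P = Add(-2, 15) = 13)
D = 28 (D = Add(13, Mul(-3, -5)) = Add(13, 15) = 28)
Pow(D, 2) = Pow(28, 2) = 784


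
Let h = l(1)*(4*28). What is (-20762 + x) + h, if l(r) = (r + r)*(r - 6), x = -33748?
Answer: -55630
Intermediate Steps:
l(r) = 2*r*(-6 + r) (l(r) = (2*r)*(-6 + r) = 2*r*(-6 + r))
h = -1120 (h = (2*1*(-6 + 1))*(4*28) = (2*1*(-5))*112 = -10*112 = -1120)
(-20762 + x) + h = (-20762 - 33748) - 1120 = -54510 - 1120 = -55630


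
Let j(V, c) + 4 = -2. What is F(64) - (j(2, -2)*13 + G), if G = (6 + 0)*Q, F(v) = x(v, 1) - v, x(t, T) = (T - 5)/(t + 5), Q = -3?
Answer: 2204/69 ≈ 31.942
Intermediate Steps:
j(V, c) = -6 (j(V, c) = -4 - 2 = -6)
x(t, T) = (-5 + T)/(5 + t)
F(v) = -v - 4/(5 + v) (F(v) = (-5 + 1)/(5 + v) - v = -4/(5 + v) - v = -v - 4/(5 + v))
G = -18 (G = (6 + 0)*(-3) = 6*(-3) = -18)
F(64) - (j(2, -2)*13 + G) = (-4 - 1*64*(5 + 64))/(5 + 64) - (-6*13 - 18) = (-4 - 1*64*69)/69 - (-78 - 18) = (-4 - 4416)/69 - 1*(-96) = (1/69)*(-4420) + 96 = -4420/69 + 96 = 2204/69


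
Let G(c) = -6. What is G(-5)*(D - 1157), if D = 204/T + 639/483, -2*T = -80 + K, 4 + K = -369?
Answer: 168442608/24311 ≈ 6928.7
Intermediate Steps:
K = -373 (K = -4 - 369 = -373)
T = 453/2 (T = -(-80 - 373)/2 = -½*(-453) = 453/2 ≈ 226.50)
D = 54059/24311 (D = 204/(453/2) + 639/483 = 204*(2/453) + 639*(1/483) = 136/151 + 213/161 = 54059/24311 ≈ 2.2236)
G(-5)*(D - 1157) = -6*(54059/24311 - 1157) = -6*(-28073768/24311) = 168442608/24311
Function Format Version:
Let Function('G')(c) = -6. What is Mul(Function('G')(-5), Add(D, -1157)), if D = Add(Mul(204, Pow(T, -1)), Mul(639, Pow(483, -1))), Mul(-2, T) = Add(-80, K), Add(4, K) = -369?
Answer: Rational(168442608, 24311) ≈ 6928.7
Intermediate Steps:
K = -373 (K = Add(-4, -369) = -373)
T = Rational(453, 2) (T = Mul(Rational(-1, 2), Add(-80, -373)) = Mul(Rational(-1, 2), -453) = Rational(453, 2) ≈ 226.50)
D = Rational(54059, 24311) (D = Add(Mul(204, Pow(Rational(453, 2), -1)), Mul(639, Pow(483, -1))) = Add(Mul(204, Rational(2, 453)), Mul(639, Rational(1, 483))) = Add(Rational(136, 151), Rational(213, 161)) = Rational(54059, 24311) ≈ 2.2236)
Mul(Function('G')(-5), Add(D, -1157)) = Mul(-6, Add(Rational(54059, 24311), -1157)) = Mul(-6, Rational(-28073768, 24311)) = Rational(168442608, 24311)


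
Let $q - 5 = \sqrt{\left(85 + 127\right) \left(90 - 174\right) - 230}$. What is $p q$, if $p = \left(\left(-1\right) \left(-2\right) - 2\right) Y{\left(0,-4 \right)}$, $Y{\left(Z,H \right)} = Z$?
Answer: $0$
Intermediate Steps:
$p = 0$ ($p = \left(\left(-1\right) \left(-2\right) - 2\right) 0 = \left(2 - 2\right) 0 = 0 \cdot 0 = 0$)
$q = 5 + i \sqrt{18038}$ ($q = 5 + \sqrt{\left(85 + 127\right) \left(90 - 174\right) - 230} = 5 + \sqrt{212 \left(-84\right) - 230} = 5 + \sqrt{-17808 - 230} = 5 + \sqrt{-18038} = 5 + i \sqrt{18038} \approx 5.0 + 134.31 i$)
$p q = 0 \left(5 + i \sqrt{18038}\right) = 0$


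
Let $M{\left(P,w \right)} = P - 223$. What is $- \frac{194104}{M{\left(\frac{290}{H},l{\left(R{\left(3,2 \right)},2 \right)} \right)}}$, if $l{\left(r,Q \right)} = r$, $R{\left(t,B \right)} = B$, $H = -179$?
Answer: $\frac{34744616}{40207} \approx 864.14$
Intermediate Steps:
$M{\left(P,w \right)} = -223 + P$
$- \frac{194104}{M{\left(\frac{290}{H},l{\left(R{\left(3,2 \right)},2 \right)} \right)}} = - \frac{194104}{-223 + \frac{290}{-179}} = - \frac{194104}{-223 + 290 \left(- \frac{1}{179}\right)} = - \frac{194104}{-223 - \frac{290}{179}} = - \frac{194104}{- \frac{40207}{179}} = \left(-194104\right) \left(- \frac{179}{40207}\right) = \frac{34744616}{40207}$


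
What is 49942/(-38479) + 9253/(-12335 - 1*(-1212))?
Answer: -130221579/61143131 ≈ -2.1298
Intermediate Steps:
49942/(-38479) + 9253/(-12335 - 1*(-1212)) = 49942*(-1/38479) + 9253/(-12335 + 1212) = -49942/38479 + 9253/(-11123) = -49942/38479 + 9253*(-1/11123) = -49942/38479 - 9253/11123 = -130221579/61143131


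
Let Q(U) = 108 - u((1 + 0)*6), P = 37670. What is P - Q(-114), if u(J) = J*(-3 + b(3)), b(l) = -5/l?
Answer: 37534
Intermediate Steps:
u(J) = -14*J/3 (u(J) = J*(-3 - 5/3) = J*(-14/3) = -14*J/3)
Q(U) = 136 (Q(U) = 108 - (-14)*(1 + 0)*6/3 = 108 - (-14)*1*6/3 = 108 - (-14)*6/3 = 108 - 1*(-28) = 108 + 28 = 136)
P - Q(-114) = 37670 - 1*136 = 37670 - 136 = 37534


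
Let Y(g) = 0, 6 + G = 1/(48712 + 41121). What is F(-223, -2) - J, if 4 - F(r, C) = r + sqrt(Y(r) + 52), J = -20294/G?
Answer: -1700718583/538997 - 2*sqrt(13) ≈ -3162.6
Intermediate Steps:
G = -538997/89833 (G = -6 + 1/(48712 + 41121) = -6 + 1/89833 = -538997/89833 ≈ -6.0000)
J = 1823070902/538997 (J = -20294/(-538997/89833) = -20294*(-89833/538997) = 1823070902/538997 ≈ 3382.3)
F(r, C) = 4 - r - 2*sqrt(13) (F(r, C) = 4 - (r + sqrt(0 + 52)) = 4 - (r + sqrt(52)) = 4 - (r + 2*sqrt(13)) = 4 + (-r - 2*sqrt(13)) = 4 - r - 2*sqrt(13))
F(-223, -2) - J = (4 - 1*(-223) - 2*sqrt(13)) - 1*1823070902/538997 = (4 + 223 - 2*sqrt(13)) - 1823070902/538997 = (227 - 2*sqrt(13)) - 1823070902/538997 = -1700718583/538997 - 2*sqrt(13)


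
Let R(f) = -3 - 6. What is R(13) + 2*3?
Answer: -3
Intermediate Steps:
R(f) = -9
R(13) + 2*3 = -9 + 2*3 = -9 + 6 = -3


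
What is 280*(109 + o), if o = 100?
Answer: 58520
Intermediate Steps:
280*(109 + o) = 280*(109 + 100) = 280*209 = 58520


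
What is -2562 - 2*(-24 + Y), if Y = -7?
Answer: -2500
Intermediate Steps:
-2562 - 2*(-24 + Y) = -2562 - 2*(-24 - 7) = -2562 - 2*(-31) = -2562 - 1*(-62) = -2562 + 62 = -2500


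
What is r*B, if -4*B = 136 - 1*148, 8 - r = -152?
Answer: 480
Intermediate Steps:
r = 160 (r = 8 - 1*(-152) = 8 + 152 = 160)
B = 3 (B = -(136 - 1*148)/4 = -(136 - 148)/4 = -¼*(-12) = 3)
r*B = 160*3 = 480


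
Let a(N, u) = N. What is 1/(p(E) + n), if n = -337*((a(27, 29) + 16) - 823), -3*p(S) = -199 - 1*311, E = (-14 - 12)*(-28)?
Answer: 1/263030 ≈ 3.8018e-6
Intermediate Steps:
E = 728 (E = -26*(-28) = 728)
p(S) = 170 (p(S) = -(-199 - 1*311)/3 = -(-199 - 311)/3 = -⅓*(-510) = 170)
n = 262860 (n = -337*((27 + 16) - 823) = -337*(43 - 823) = -337*(-780) = 262860)
1/(p(E) + n) = 1/(170 + 262860) = 1/263030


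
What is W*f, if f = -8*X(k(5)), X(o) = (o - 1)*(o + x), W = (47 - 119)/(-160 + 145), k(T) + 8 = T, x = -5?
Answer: -6144/5 ≈ -1228.8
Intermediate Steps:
k(T) = -8 + T
W = 24/5 (W = -72/(-15) = -72*(-1/15) = 24/5 ≈ 4.8000)
X(o) = (-1 + o)*(-5 + o) (X(o) = (o - 1)*(o - 5) = (-1 + o)*(-5 + o))
f = -256 (f = -8*(5 + (-8 + 5)**2 - 6*(-8 + 5)) = -8*(5 + (-3)**2 - 6*(-3)) = -8*(5 + 9 + 18) = -8*32 = -256)
W*f = (24/5)*(-256) = -6144/5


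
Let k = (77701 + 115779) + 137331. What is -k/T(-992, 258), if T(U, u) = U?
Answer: 330811/992 ≈ 333.48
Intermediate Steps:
k = 330811 (k = 193480 + 137331 = 330811)
-k/T(-992, 258) = -330811/(-992) = -330811*(-1)/992 = -1*(-330811/992) = 330811/992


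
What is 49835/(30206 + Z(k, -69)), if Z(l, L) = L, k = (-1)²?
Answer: 49835/30137 ≈ 1.6536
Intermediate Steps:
k = 1
49835/(30206 + Z(k, -69)) = 49835/(30206 - 69) = 49835/30137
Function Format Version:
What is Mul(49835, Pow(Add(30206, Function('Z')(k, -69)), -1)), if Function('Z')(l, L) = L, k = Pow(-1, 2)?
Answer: Rational(49835, 30137) ≈ 1.6536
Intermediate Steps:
k = 1
Mul(49835, Pow(Add(30206, Function('Z')(k, -69)), -1)) = Mul(49835, Pow(Add(30206, -69), -1)) = Mul(49835, Pow(30137, -1)) = Mul(49835, Rational(1, 30137)) = Rational(49835, 30137)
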